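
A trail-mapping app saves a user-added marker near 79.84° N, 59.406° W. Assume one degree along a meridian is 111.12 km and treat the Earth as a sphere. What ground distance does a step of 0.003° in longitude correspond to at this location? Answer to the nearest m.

59 m

0.003° of longitude at 79.84° is 0.003 × 111120 × cos 79.84° ≈ 0.003 × 19601.3 = 58.8039 m.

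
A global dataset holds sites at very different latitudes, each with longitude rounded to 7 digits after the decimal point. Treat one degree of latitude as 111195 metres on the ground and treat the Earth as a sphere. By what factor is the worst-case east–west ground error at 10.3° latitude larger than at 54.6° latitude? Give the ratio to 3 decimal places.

1.698

Rounding to 7 decimal places leaves the longitude within ±5e-08° of the true value.
At 10.3°: 5e-08° × 111195 × cos 10.3° = 5e-08 × 111195 × 0.9839 ≈ 0.0054702 m.
Error at 54.6° = 5e-08° × 111195 × cos 54.6° ≈ 0.0055597 × 0.5793 = 0.0032207 m.
The ratio reduces to cos 10.3° / cos 54.6° = 0.9839/0.5793 ≈ 1.6985.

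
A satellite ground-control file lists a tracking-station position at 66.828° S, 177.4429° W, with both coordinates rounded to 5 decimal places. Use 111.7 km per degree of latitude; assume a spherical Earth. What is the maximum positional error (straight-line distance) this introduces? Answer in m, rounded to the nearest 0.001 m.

0.600 m

Rounding to 5 decimal places leaves each coordinate within ±5e-06° of the true value.
N–S: 5e-06° × 111700 m/° = 0.5585 m.
East–west component at 66.828°: 5e-06° × 111700 × cos 66.828° ≈ 5e-06 × 43953.1 ≈ 0.219766 m.
Worst case both components are at the extreme and orthogonal: √(0.5585² + 0.219766²) ≈ 0.600183 m.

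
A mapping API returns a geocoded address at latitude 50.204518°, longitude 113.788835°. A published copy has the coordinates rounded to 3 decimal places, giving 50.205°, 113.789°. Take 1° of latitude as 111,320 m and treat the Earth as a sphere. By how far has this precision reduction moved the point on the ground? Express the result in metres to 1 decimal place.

The latitude changed by -0.000482° and the longitude by -0.000165°.
N–S: -0.000482° × 111320 m/° = -53.6562 m.
E–W at 50.205°: -0.000165° × 111320 × cos 50.205° = -0.000165 × 111320 × 0.6400 ≈ -11.7562 m.
Distance: √(53.6562² + 11.7562²) ≈ 54.929 m.

54.9 metres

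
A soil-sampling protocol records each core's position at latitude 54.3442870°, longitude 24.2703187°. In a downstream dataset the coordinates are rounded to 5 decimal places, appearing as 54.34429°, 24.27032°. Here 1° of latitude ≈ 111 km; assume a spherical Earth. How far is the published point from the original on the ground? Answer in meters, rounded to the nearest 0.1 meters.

The latitude changed by -0.0000030° and the longitude by -0.0000013°.
North–south shift: -0.0000030 × 111000 = -0.333 m.
E–W at 54.3443°: -0.0000013° × 111000 × cos 54.3443° = -0.0000013 × 111000 × 0.5829 ≈ -0.0841144 m.
Combined displacement = (0.333² + 0.0841144²)^½ ≈ 0.343459 m.

0.3 meters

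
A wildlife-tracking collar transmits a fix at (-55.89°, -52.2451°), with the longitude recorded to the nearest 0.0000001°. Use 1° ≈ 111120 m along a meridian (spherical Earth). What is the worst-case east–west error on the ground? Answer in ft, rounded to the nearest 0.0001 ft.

Rounding to 7 decimal places leaves the longitude within ±5e-08° of the true value.
Parallels shrink by cos φ, so at 55.89° a degree of longitude is 111120 × 0.5608 ≈ 62314.3 m.
So at most 5e-08° × 62314.3 ≈ 0.00311571 m east–west.
In feet: 0.00311571 m ÷ 0.3048 ≈ 0.010222 ft.

0.0102 ft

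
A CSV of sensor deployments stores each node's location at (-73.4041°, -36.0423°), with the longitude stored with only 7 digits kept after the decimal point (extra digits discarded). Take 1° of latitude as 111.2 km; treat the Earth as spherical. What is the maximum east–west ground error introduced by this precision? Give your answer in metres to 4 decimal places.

0.0032 metres

Truncating at 7 decimal places can drop up to a full unit in the last place, so the longitude may be off by as much as 1e-07°.
Parallels shrink by cos φ, so at 73.4041° a degree of longitude is 111200 × 0.2856 ≈ 31760.9 m.
East–west error: 1e-07° × 31760.9 m/° ≈ 0.00317609 m.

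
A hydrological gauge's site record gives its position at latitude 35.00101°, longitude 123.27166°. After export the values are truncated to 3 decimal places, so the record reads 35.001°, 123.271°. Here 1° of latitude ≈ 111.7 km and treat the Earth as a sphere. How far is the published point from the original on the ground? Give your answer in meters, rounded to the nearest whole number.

Δlat = 35.00101 − 35.001 = +0.00001°; Δlon = 123.27166 − 123.271 = +0.00066°.
North–south shift: 0.00001 × 111700 = 1.117 m.
East–west at this latitude: 0.00066° × 111700 × cos 35.001° ≈ 0.00066 × 91498.2 = 60.3888 m.
Hypotenuse of the two orthogonal shifts: √(1.117² + 60.3888²) = 60.3991 m.

60 meters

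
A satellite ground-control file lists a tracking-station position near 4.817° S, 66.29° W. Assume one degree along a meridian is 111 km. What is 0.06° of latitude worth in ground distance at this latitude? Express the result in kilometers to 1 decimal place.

6.7 kilometers

0.06° × 111000 m/° = 6660 m.
That is 6660 m = 6.66 km.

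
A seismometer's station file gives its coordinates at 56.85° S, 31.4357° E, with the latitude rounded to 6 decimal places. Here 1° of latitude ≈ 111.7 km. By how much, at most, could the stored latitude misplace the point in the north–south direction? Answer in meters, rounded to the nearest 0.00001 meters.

Rounding to 6 decimal places leaves the latitude within ±5e-07° of the true value.
North–south distance: 5e-07° × 111700 m/° = 0.05585 m.

0.05585 meters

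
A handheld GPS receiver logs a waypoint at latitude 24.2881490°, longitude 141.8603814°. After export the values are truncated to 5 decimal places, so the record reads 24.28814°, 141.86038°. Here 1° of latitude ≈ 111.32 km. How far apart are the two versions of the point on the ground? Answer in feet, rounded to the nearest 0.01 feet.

The latitude changed by +0.0000090° and the longitude by +0.0000014°.
North–south shift: 0.0000090 × 111320 = 1.00188 m.
E–W at 24.2881°: 0.0000014° × 111320 × cos 24.2881° = 0.0000014 × 111320 × 0.9115 ≈ 0.142054 m.
Hypotenuse of the two orthogonal shifts: √(1.00188² + 0.142054²) = 1.0119 m.
Converting: 1.0119 m × 3.2808 ft/m ≈ 3.3199 ft.

3.32 feet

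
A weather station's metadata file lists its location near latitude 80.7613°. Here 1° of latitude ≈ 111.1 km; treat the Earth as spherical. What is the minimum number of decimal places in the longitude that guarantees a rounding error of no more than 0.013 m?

6 decimal places

At 80.7613° one degree of longitude covers 111100 × cos 80.7613° ≈ 111100 × 0.1605 ≈ 17836.9 m.
N decimal places → at most half a unit in the last place, 0.5 × 10⁻ᴺ° = 17836.9/2 × 10⁻ᴺ m.
Setting 8918.44 × 10⁻ᴺ ≤ 0.013 gives 10ᴺ ≥ 6.86e+05, i.e. N ≥ 5.84.
At 5 places the error can reach 0.0892 m, but 6 places keeps it to 0.00892 m.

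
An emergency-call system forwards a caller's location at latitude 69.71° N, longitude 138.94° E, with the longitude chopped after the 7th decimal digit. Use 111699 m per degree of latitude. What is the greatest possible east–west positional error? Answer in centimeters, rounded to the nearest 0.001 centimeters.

0.387 centimeters

Truncating at 7 decimal places can drop up to a full unit in the last place, so the longitude may be off by as much as 1e-07°.
At latitude 69.71° a degree of longitude spans 111699 m × cos 69.71° = 111699 × 0.3468 ≈ 38734.1 m.
So at most 1e-07° × 38734.1 ≈ 0.00387341 m east–west.
That is 0.00387341 m = 0.38734 cm.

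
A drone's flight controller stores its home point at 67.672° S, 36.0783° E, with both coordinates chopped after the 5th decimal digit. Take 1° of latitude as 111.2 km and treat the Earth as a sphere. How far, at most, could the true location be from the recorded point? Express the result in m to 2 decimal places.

Truncating at 5 decimal places can drop up to a full unit in the last place, so each coordinate may be off by as much as 1e-05°.
North–south component: 1e-05° × 111200 = 1.112 m.
Longitude error → 1e-05 × 111200 × cos 67.672° = 1e-05 × 111200 × 0.3799 ≈ 0.422458 m.
Combining orthogonally: (1.112² + 0.422458²)^½ ≈ 1.18954 m.

1.19 m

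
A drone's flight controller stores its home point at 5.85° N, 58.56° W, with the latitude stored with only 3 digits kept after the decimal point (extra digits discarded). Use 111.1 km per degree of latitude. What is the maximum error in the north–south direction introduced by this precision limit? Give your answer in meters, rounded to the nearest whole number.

Truncating at 3 decimal places can drop up to a full unit in the last place, so the latitude may be off by as much as 0.001°.
North–south distance: 0.001° × 111100 m/° = 111.1 m.

111 meters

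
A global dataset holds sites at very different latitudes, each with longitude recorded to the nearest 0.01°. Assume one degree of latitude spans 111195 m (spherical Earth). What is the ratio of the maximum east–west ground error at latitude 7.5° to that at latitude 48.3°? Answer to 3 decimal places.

Rounding to 2 decimal places leaves the longitude within ±0.005° of the true value.
At 7.5°: 0.005° × 111195 × cos 7.5° = 0.005 × 111195 × 0.9914 ≈ 551.22 m.
Error at 48.3° = 0.005° × 111195 × cos 48.3° ≈ 555.98 × 0.6652 = 369.85 m.
Ratio: 551.22 / 369.85 = cos 7.5° / cos 48.3° ≈ 1.4904.

1.490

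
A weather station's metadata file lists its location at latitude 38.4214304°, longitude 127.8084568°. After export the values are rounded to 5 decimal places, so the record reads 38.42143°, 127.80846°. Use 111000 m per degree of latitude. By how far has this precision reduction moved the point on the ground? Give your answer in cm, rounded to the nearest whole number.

Δlat = 38.4214304 − 38.42143 = +0.0000004°; Δlon = 127.8084568 − 127.80846 = -0.0000032°.
N–S: 0.0000004° × 111000 m/° = 0.0444 m.
East–west at this latitude: -0.0000032° × 111000 × cos 38.4214° ≈ -0.0000032 × 86964.2 = -0.278285 m.
Combined displacement = (0.0444² + 0.278285²)^½ ≈ 0.281805 m.
That is 0.281805 m = 28.181 cm.

28 cm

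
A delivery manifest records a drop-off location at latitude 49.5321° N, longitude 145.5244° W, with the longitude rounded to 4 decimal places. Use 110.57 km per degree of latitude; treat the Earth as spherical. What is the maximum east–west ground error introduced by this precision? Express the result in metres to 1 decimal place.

3.6 metres

Rounding to 4 decimal places leaves the longitude within ±5e-05° of the true value.
Parallels shrink by cos φ, so at 49.5321° a degree of longitude is 110570 × 0.6490 ≈ 71762.4 m.
East–west error: 5e-05° × 71762.4 m/° ≈ 3.58812 m.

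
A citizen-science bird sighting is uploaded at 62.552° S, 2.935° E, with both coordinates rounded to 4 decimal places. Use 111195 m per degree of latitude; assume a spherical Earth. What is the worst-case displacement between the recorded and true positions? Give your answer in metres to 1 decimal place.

6.1 metres

Rounding to 4 decimal places leaves each coordinate within ±5e-05° of the true value.
North–south component: 5e-05° × 111195 = 5.55975 m.
East–west component at 62.552°: 5e-05° × 111195 × cos 62.552° ≈ 5e-05 × 51254.6 ≈ 2.56273 m.
Combining orthogonally: (5.55975² + 2.56273²)^½ ≈ 6.12196 m.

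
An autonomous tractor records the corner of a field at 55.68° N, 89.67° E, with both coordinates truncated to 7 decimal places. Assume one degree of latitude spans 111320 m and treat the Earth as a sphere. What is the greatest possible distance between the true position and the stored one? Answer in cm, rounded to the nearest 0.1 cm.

1.3 cm

Truncating at 7 decimal places can drop up to a full unit in the last place, so each coordinate may be off by as much as 1e-07°.
N–S: 1e-07° × 111320 m/° = 0.011132 m.
Longitude error → 1e-07 × 111320 × cos 55.68° = 1e-07 × 111320 × 0.5638 ≈ 0.00627638 m.
The two errors are perpendicular, so the maximum displacement is √(0.011132² + 0.00627638²) ≈ 0.0127795 m.
That is 0.0127795 m = 1.2779 cm.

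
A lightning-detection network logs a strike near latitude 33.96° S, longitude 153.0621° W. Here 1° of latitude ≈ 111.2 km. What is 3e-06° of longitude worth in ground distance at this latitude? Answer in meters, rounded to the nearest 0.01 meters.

0.28 meters

3e-06° of longitude at 33.96° is 3e-06 × 111200 × cos 33.96° ≈ 3e-06 × 92232.4 = 0.276697 m.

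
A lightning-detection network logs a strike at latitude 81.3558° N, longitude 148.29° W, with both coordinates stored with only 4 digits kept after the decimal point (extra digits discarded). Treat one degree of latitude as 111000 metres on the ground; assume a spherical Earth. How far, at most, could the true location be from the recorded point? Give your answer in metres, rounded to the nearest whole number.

Truncating at 4 decimal places can drop up to a full unit in the last place, so each coordinate may be off by as much as 0.0001°.
N–S: 0.0001° × 111000 m/° = 11.1 m.
Longitude error → 0.0001 × 111000 × cos 81.3558° = 0.0001 × 111000 × 0.1503 ≈ 1.66831 m.
Worst case both components are at the extreme and orthogonal: √(11.1² + 1.66831²) ≈ 11.2247 m.

11 metres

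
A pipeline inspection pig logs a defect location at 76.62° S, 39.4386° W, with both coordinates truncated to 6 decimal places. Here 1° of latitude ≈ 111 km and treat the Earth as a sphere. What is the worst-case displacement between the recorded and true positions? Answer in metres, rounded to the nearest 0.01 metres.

0.11 metres

Truncating at 6 decimal places can drop up to a full unit in the last place, so each coordinate may be off by as much as 1e-06°.
North–south component: 1e-06° × 111000 = 0.111 m.
East–west component at 76.62°: 1e-06° × 111000 × cos 76.62° ≈ 1e-06 × 25686.3 ≈ 0.0256863 m.
The two errors are perpendicular, so the maximum displacement is √(0.111² + 0.0256863²) ≈ 0.113933 m.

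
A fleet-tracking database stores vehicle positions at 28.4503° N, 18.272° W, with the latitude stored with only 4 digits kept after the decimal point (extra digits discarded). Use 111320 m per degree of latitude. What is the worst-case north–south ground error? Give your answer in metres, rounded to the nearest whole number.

Truncating at 4 decimal places can drop up to a full unit in the last place, so the latitude may be off by as much as 0.0001°.
Along the meridian that is 0.0001° × 111320 m/° = 11.132 m.

11 metres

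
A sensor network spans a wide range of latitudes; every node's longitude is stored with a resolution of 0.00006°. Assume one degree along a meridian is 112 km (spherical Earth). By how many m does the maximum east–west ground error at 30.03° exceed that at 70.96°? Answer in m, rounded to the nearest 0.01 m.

1.81 m

With a 0.00006° grid the true value lies within half a step, ±0.00006°/2 = ±3e-05°, of the stored one.
At 30.03°: 3e-05° × 112000 × cos 30.03° = 3e-05 × 112000 × 0.8658 ≈ 2.909 m.
Error at 70.96° = 3e-05° × 112000 × cos 70.96° ≈ 3.36 × 0.3262 = 1.0961 m.
So the lower-latitude error exceeds the higher by 2.909 − 1.0961 = 1.8128 m.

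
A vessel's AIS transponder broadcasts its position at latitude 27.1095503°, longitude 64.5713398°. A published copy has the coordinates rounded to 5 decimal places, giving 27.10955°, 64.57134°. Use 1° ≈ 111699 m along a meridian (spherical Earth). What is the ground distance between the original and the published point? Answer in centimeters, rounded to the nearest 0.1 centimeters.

The latitude changed by +0.0000003° and the longitude by -0.0000002°.
N–S: 0.0000003° × 111699 m/° = 0.0335097 m.
East–west at this latitude: -0.0000002° × 111699 × cos 27.1095° ≈ -0.0000002 × 99427.4 = -0.0198855 m.
Hypotenuse of the two orthogonal shifts: √(0.0335097² + 0.0198855²) = 0.0389658 m.
That is 0.0389658 m = 3.8966 cm.

3.9 centimeters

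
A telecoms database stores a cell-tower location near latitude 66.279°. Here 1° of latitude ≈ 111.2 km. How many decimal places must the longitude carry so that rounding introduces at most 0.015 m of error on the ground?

At 66.279° one degree of longitude covers 111200 × cos 66.279° ≈ 111200 × 0.4023 ≈ 44733.9 m.
N decimal places → at most half a unit in the last place, 0.5 × 10⁻ᴺ° = 44733.9/2 × 10⁻ᴺ m.
Need 0.5 × 44733.9 × 10⁻ᴺ ≤ 0.015 → 10⁻ᴺ ≤ 6.706e-07, so N ≥ 6.17.
So 7 decimal places suffice (0.00224 m); 6 would allow up to 0.0224 m.

7 decimal places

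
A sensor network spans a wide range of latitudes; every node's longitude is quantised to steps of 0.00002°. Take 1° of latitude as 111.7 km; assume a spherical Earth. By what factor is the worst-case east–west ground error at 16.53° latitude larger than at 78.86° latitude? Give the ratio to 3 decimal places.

With a 0.00002° grid the true value lies within half a step, ±0.00002°/2 = ±1e-05°, of the stored one.
At 16.53°: 1e-05° × 111700 × cos 16.53° = 1e-05 × 111700 × 0.9587 ≈ 1.0708 m.
At 78.86°: 1e-05° × 111700 × cos 78.86° = 1e-05 × 111700 × 0.1932 ≈ 0.21581 m.
The ratio reduces to cos 16.53° / cos 78.86° = 0.9587/0.1932 ≈ 4.9619.

4.962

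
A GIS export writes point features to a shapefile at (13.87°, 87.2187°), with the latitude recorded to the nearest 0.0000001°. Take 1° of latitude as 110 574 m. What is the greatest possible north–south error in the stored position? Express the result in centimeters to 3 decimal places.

0.553 centimeters

Rounding to 7 decimal places leaves the latitude within ±5e-08° of the true value.
North–south distance: 5e-08° × 110574 m/° = 0.0055287 m.
That is 0.0055287 m = 0.55287 cm.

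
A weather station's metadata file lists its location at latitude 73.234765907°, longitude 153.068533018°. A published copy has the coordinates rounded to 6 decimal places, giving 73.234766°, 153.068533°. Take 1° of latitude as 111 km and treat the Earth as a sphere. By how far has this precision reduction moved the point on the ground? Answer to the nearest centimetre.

1 centimetres

The latitude changed by -0.000000093° and the longitude by +0.000000018°.
N–S: -0.000000093° × 111000 m/° = -0.010323 m.
East–west at this latitude: 0.000000018° × 111000 × cos 73.2348° ≈ 0.000000018 × 32018 = 0.000576325 m.
Distance: √(0.010323² + 0.000576325²) ≈ 0.0103391 m.
That is 0.0103391 m = 1.0339 cm.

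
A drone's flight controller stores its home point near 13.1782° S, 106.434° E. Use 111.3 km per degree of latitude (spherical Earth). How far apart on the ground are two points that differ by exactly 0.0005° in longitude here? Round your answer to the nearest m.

One degree of longitude here spans 111300 × cos 13.1782° = 111300 × 0.9737 ≈ 108369 m; 0.0005° of that is 54.1845 m.

54 m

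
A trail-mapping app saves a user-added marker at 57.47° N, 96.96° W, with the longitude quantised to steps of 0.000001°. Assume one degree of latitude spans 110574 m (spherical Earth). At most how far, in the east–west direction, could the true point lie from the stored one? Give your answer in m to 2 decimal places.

With a 0.000001° grid the true value lies within half a step, ±0.000001°/2 = ±5e-07°, of the stored one.
At latitude 57.47° a degree of longitude spans 110574 m × cos 57.47° = 110574 × 0.5377 ≈ 59460.2 m.
So at most 5e-07° × 59460.2 ≈ 0.0297301 m east–west.

0.03 m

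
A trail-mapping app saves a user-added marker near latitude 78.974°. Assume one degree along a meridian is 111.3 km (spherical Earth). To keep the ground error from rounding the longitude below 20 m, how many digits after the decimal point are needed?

At 78.974° one degree of longitude covers 111300 × cos 78.974° ≈ 111300 × 0.1913 ≈ 21286.6 m.
N decimal places → at most half a unit in the last place, 0.5 × 10⁻ᴺ° = 21286.6/2 × 10⁻ᴺ m.
Setting 10643.3 × 10⁻ᴺ ≤ 20 gives 10ᴺ ≥ 532.2, i.e. N ≥ 2.73.
So 3 decimal places suffice (10.6 m); 2 would allow up to 106 m.

3 decimal places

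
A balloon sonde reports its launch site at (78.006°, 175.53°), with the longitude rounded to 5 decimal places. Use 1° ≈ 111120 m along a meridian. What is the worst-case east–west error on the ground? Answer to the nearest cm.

12 cm

Rounding to 5 decimal places leaves the longitude within ±5e-06° of the true value.
One degree of longitude at 78.006° is 111120 × cos 78.006° ≈ 111120 × 0.2078 = 23091.8 m.
So at most 5e-06° × 23091.8 ≈ 0.115459 m east–west.
That is 0.115459 m = 11.546 cm.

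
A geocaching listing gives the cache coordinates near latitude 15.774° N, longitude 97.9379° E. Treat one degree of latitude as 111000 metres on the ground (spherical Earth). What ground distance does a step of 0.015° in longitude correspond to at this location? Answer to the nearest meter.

At 15.774° a degree of longitude is 111000 × cos 15.774° ≈ 106820 m, so 0.015° corresponds to 1602.3 m.

1602 meters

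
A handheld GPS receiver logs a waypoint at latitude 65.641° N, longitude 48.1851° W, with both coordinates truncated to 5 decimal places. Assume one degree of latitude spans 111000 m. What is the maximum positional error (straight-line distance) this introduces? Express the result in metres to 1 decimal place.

1.2 metres

Truncating at 5 decimal places can drop up to a full unit in the last place, so each coordinate may be off by as much as 1e-05°.
Latitude error → 1e-05 × 111000 = 1.11 m along the meridian.
E–W at 65.641°: 1e-05° × 111000 × cos 65.641° = 1e-05 × 111000 × 0.4125 ≈ 0.457822 m.
The two errors are perpendicular, so the maximum displacement is √(1.11² + 0.457822²) ≈ 1.20071 m.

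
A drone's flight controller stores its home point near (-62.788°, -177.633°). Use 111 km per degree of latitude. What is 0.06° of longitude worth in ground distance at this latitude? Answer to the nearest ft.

9992 ft

One degree of longitude here spans 111000 × cos 62.788° = 111000 × 0.4573 ≈ 50758.5 m; 0.06° of that is 3045.51 m.
In feet: 3045.51 m ÷ 0.3048 ≈ 9991.8 ft.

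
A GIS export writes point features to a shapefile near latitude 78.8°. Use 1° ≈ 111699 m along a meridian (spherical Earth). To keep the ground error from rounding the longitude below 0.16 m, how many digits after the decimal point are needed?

5 decimal places

At 78.8° one degree of longitude covers 111699 × cos 78.8° ≈ 111699 × 0.1942 ≈ 21695.8 m.
With N decimal places the half-ulp bound is 0.5·10⁻ᴺ°, or 0.5·10⁻ᴺ × 21695.8 m on the ground.
Setting 10847.9 × 10⁻ᴺ ≤ 0.16 gives 10ᴺ ≥ 6.78e+04, i.e. N ≥ 4.83.
So 5 decimal places suffice (0.108 m); 4 would allow up to 1.08 m.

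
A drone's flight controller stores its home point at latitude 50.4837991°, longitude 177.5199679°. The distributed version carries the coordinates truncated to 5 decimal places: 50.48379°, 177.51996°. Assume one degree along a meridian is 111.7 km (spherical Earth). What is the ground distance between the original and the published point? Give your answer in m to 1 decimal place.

Δlat = 50.4837991 − 50.48379 = +0.0000091°; Δlon = 177.5199679 − 177.51996 = +0.0000079°.
North–south shift: 0.0000091 × 111700 = 1.01647 m.
East–west at this latitude: 0.0000079° × 111700 × cos 50.4838° ≈ 0.0000079 × 71074.3 = 0.561487 m.
Hypotenuse of the two orthogonal shifts: √(1.01647² + 0.561487²) = 1.16124 m.

1.2 m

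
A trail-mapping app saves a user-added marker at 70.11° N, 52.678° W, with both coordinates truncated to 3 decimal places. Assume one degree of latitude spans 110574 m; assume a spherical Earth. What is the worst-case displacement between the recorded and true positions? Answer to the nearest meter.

117 meters

Truncating at 3 decimal places can drop up to a full unit in the last place, so each coordinate may be off by as much as 0.001°.
N–S: 0.001° × 110574 m/° = 110.574 m.
East–west component at 70.11°: 0.001° × 110574 × cos 70.11° ≈ 0.001 × 37619 ≈ 37.619 m.
Combining orthogonally: (110.574² + 37.619²)^½ ≈ 116.798 m.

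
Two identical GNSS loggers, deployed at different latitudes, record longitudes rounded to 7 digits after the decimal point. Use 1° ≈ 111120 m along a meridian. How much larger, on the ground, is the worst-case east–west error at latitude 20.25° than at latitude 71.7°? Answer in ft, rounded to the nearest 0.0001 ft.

Rounding to 7 decimal places leaves the longitude within ±5e-08° of the true value.
At 20.25°: 5e-08° × 111120 × cos 20.25° = 5e-08 × 111120 × 0.9382 ≈ 0.0052126 m.
At 71.7°: 5e-08° × 111120 × cos 71.7° = 5e-08 × 111120 × 0.3140 ≈ 0.0017445 m.
Difference: 0.0052126 − 0.0017445 = 0.003468 m.
Converting: 0.00346805 m × 3.2808 ft/m ≈ 0.011378 ft.

0.0114 ft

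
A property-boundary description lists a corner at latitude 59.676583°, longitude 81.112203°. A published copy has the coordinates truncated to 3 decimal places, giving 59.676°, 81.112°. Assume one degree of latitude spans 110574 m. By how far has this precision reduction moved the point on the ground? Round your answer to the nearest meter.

65 meters

The latitude changed by +0.000583° and the longitude by +0.000203°.
North–south shift: 0.000583 × 110574 = 64.4646 m.
E–W at 59.676°: 0.000203° × 110574 × cos 59.676° = 0.000203 × 110574 × 0.5049 ≈ 11.333 m.
Hypotenuse of the two orthogonal shifts: √(64.4646² + 11.333²) = 65.4532 m.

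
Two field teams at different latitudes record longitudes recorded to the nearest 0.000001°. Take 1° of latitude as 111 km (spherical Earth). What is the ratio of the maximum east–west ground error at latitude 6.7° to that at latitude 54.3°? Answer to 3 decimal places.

1.702

Rounding to 6 decimal places leaves the longitude within ±5e-07° of the true value.
Error at 6.7° = 5e-07° × 111000 × cos 6.7° ≈ 0.0555 × 0.9932 = 0.055121 m.
At 54.3°: 5e-07° × 111000 × cos 54.3° = 5e-07 × 111000 × 0.5835 ≈ 0.032387 m.
The ratio reduces to cos 6.7° / cos 54.3° = 0.9932/0.5835 ≈ 1.7020.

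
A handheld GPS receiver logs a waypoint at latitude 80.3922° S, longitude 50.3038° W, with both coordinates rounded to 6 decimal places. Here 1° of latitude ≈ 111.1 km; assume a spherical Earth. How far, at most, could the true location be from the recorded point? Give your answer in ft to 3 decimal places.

0.185 ft

Rounding to 6 decimal places leaves each coordinate within ±5e-07° of the true value.
North–south component: 5e-07° × 111100 = 0.05555 m.
East–west component at 80.3922°: 5e-07° × 111100 × cos 80.3922° ≈ 5e-07 × 18542.9 ≈ 0.00927146 m.
Worst case both components are at the extreme and orthogonal: √(0.05555² + 0.00927146²) ≈ 0.0563184 m.
In feet: 0.0563184 m ÷ 0.3048 ≈ 0.18477 ft.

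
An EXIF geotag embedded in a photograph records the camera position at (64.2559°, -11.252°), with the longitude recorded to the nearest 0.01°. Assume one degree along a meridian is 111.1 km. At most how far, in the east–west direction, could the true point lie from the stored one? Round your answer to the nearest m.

241 m

Rounding to 2 decimal places leaves the longitude within ±0.005° of the true value.
Parallels shrink by cos φ, so at 64.2559° a degree of longitude is 111100 × 0.4344 ≈ 48256.6 m.
East–west error: 0.005° × 48256.6 m/° ≈ 241.283 m.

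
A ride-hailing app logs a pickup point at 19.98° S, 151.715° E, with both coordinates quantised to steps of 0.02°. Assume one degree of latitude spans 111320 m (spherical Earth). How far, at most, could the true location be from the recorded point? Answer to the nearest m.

With a 0.02° grid the true value lies within half a step, ±0.02°/2 = ±0.01°, of the stored one.
N–S: 0.01° × 111320 m/° = 1113.2 m.
Longitude error → 0.01 × 111320 × cos 19.98° = 0.01 × 111320 × 0.9398 ≈ 1046.2 m.
The two errors are perpendicular, so the maximum displacement is √(1113.2² + 1046.2²) ≈ 1527.66 m.

1528 m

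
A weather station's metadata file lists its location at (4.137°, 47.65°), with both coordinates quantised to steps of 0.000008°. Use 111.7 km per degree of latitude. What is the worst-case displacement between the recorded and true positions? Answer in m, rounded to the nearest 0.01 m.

0.63 m

With a 0.000008° grid the true value lies within half a step, ±0.000008°/2 = ±4e-06°, of the stored one.
North–south component: 4e-06° × 111700 = 0.4468 m.
Longitude error → 4e-06 × 111700 × cos 4.137° = 4e-06 × 111700 × 0.9974 ≈ 0.445636 m.
The two errors are perpendicular, so the maximum displacement is √(0.4468² + 0.445636²) ≈ 0.631048 m.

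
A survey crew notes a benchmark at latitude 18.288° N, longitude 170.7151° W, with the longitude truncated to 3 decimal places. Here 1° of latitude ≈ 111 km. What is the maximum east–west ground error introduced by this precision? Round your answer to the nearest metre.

Truncating at 3 decimal places can drop up to a full unit in the last place, so the longitude may be off by as much as 0.001°.
One degree of longitude at 18.288° is 111000 × cos 18.288° ≈ 111000 × 0.9495 = 105394 m.
So at most 0.001° × 105394 ≈ 105.394 m east–west.

105 metres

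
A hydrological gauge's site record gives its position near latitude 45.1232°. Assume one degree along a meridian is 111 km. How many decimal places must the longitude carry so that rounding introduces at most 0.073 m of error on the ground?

6 decimal places

At 45.1232° one degree of longitude covers 111000 × cos 45.1232° ≈ 111000 × 0.7056 ≈ 78319.9 m.
N decimal places → at most half a unit in the last place, 0.5 × 10⁻ᴺ° = 78319.9/2 × 10⁻ᴺ m.
Need 0.5 × 78319.9 × 10⁻ᴺ ≤ 0.073 → 10⁻ᴺ ≤ 1.864e-06, so N ≥ 5.73.
So 6 decimal places suffice (0.0392 m); 5 would allow up to 0.392 m.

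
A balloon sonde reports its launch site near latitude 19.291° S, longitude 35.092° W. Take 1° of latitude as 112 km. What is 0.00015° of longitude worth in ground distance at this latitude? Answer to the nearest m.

16 m

0.00015° of longitude at 19.291° is 0.00015 × 112000 × cos 19.291° ≈ 0.00015 × 105712 = 15.8567 m.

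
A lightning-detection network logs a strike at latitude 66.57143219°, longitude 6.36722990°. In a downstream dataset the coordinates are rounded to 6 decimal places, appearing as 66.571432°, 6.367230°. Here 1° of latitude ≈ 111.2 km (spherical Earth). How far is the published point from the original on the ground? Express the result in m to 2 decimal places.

The latitude changed by +0.00000019° and the longitude by -0.00000010°.
North–south shift: 0.00000019 × 111200 = 0.021128 m.
East–west at this latitude: -0.00000010° × 111200 × cos 66.5714° ≈ -0.00000010 × 44213.7 = -0.00442137 m.
Hypotenuse of the two orthogonal shifts: √(0.021128² + 0.00442137²) = 0.0215857 m.

0.02 m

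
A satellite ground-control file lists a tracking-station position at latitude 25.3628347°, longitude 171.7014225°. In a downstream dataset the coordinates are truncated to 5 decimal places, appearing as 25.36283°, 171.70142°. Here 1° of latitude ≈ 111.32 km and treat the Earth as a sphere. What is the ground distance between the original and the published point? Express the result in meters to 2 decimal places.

The latitude changed by +0.0000047° and the longitude by +0.0000025°.
North–south shift: 0.0000047 × 111320 = 0.523204 m.
East–west at this latitude: 0.0000025° × 111320 × cos 25.3628° ≈ 0.0000025 × 100590 = 0.251476 m.
Distance: √(0.523204² + 0.251476²) ≈ 0.580502 m.

0.58 meters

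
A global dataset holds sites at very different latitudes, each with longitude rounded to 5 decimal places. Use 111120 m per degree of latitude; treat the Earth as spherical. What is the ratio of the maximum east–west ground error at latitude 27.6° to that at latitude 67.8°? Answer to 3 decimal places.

2.345

Rounding to 5 decimal places leaves the longitude within ±5e-06° of the true value.
At 27.6°: 5e-06° × 111120 × cos 27.6° = 5e-06 × 111120 × 0.8862 ≈ 0.49237 m.
At 67.8°: 5e-06° × 111120 × cos 67.8° = 5e-06 × 111120 × 0.3778 ≈ 0.20993 m.
The ratio reduces to cos 27.6° / cos 67.8° = 0.8862/0.3778 ≈ 2.3454.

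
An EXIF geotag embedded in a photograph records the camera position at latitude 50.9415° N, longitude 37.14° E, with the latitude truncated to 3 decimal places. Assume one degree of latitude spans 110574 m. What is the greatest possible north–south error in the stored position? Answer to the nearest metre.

Truncating at 3 decimal places can drop up to a full unit in the last place, so the latitude may be off by as much as 0.001°.
North–south distance: 0.001° × 110574 m/° = 110.574 m.

111 metres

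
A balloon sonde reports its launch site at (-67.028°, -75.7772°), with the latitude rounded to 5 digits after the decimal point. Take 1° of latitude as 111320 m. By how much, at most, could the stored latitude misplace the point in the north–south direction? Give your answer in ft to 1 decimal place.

Rounding to 5 decimal places leaves the latitude within ±5e-06° of the true value.
North–south distance: 5e-06° × 111320 m/° = 0.5566 m.
Converting: 0.5566 m × 3.2808 ft/m ≈ 1.8261 ft.

1.8 ft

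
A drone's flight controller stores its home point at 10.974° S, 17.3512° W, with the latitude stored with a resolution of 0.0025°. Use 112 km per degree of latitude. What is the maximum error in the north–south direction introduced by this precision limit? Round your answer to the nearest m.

With a 0.0025° grid the true value lies within half a step, ±0.0025°/2 = ±0.00125°, of the stored one.
Along the meridian that is 0.00125° × 112000 m/° = 140 m.

140 m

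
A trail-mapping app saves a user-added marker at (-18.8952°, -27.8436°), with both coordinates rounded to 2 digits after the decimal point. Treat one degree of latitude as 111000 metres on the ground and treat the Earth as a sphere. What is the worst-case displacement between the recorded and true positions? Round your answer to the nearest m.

Rounding to 2 decimal places leaves each coordinate within ±0.005° of the true value.
North–south component: 0.005° × 111000 = 555 m.
East–west component at 18.8952°: 0.005° × 111000 × cos 18.8952° ≈ 0.005 × 105018 ≈ 525.092 m.
The two errors are perpendicular, so the maximum displacement is √(555² + 525.092²) ≈ 764.033 m.

764 m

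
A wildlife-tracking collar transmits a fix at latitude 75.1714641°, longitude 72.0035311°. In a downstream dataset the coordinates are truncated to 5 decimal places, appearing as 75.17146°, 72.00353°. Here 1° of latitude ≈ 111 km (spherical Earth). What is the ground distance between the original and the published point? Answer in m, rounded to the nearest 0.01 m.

The latitude changed by +0.0000041° and the longitude by +0.0000011°.
North–south shift: 0.0000041 × 111000 = 0.4551 m.
East–west at this latitude: 0.0000011° × 111000 × cos 75.1715° ≈ 0.0000011 × 28407.9 = 0.0312487 m.
Distance: √(0.4551² + 0.0312487²) ≈ 0.456172 m.

0.46 m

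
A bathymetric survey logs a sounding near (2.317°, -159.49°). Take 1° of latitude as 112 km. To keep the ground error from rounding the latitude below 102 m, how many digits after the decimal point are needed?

3 decimal places

One degree of latitude covers 112000 m.
With N decimal places the half-ulp bound is 0.5·10⁻ᴺ°, or 0.5·10⁻ᴺ × 112000 m on the ground.
Need 0.5 × 112000 × 10⁻ᴺ ≤ 102 → 10⁻ᴺ ≤ 1.821e-03, so N ≥ 2.74.
At 2 places the error can reach 560 m, but 3 places keeps it to 56 m.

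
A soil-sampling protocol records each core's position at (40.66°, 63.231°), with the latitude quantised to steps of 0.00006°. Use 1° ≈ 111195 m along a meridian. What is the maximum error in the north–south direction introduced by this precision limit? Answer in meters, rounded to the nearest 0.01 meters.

With a 0.00006° grid the true value lies within half a step, ±0.00006°/2 = ±3e-05°, of the stored one.
North–south distance: 3e-05° × 111195 m/° = 3.33585 m.

3.34 meters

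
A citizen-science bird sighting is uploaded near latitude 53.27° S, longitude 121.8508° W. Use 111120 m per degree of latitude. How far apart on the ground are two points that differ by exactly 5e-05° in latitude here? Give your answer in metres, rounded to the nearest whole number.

Along a meridian 5e-05° is 5e-05 × 111120 = 5.556 m.

6 metres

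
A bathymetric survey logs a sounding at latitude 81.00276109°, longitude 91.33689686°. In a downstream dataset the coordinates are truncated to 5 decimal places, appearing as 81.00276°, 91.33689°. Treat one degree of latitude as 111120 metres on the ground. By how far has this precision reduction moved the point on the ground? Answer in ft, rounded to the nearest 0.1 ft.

0.6 ft

The latitude changed by +0.00000109° and the longitude by +0.00000686°.
N–S: 0.00000109° × 111120 m/° = 0.121121 m.
East–west at this latitude: 0.00000686° × 111120 × cos 81.0028° ≈ 0.00000686 × 17377.7 = 0.119211 m.
Distance: √(0.121121² + 0.119211²) ≈ 0.169946 m.
Converting: 0.169946 m × 3.2808 ft/m ≈ 0.55756 ft.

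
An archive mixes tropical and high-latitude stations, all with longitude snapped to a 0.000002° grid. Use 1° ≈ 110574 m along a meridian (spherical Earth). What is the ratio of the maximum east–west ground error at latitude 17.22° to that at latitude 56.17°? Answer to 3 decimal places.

With a 0.000002° grid the true value lies within half a step, ±0.000002°/2 = ±1e-06°, of the stored one.
At 17.22°: 1e-06° × 110574 × cos 17.22° = 1e-06 × 110574 × 0.9552 ≈ 0.10562 m.
Error at 56.17° = 1e-06° × 110574 × cos 56.17° ≈ 0.11057 × 0.5567 = 0.06156 m.
Ratio: 0.10562 / 0.06156 = cos 17.22° / cos 56.17° ≈ 1.7157.

1.716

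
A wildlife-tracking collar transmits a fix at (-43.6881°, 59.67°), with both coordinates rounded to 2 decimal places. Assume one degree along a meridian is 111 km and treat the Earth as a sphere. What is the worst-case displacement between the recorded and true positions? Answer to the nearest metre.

685 metres

Rounding to 2 decimal places leaves each coordinate within ±0.005° of the true value.
N–S: 0.005° × 111000 m/° = 555 m.
E–W at 43.6881°: 0.005° × 111000 × cos 43.6881° = 0.005 × 111000 × 0.7231 ≈ 401.326 m.
Worst case both components are at the extreme and orthogonal: √(555² + 401.326²) ≈ 684.9 m.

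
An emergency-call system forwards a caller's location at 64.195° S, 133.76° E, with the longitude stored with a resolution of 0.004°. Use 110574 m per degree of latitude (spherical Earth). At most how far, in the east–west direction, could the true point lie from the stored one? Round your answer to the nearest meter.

With a 0.004° grid the true value lies within half a step, ±0.004°/2 = ±0.002°, of the stored one.
One degree of longitude at 64.195° is 110574 × cos 64.195° ≈ 110574 × 0.4353 = 48133.9 m.
East–west error: 0.002° × 48133.9 m/° ≈ 96.2679 m.

96 meters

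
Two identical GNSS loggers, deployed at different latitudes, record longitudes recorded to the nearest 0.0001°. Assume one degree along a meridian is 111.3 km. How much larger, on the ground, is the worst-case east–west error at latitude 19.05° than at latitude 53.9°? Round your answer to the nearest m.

Rounding to 4 decimal places leaves the longitude within ±5e-05° of the true value.
Error at 19.05° = 5e-05° × 111300 × cos 19.05° ≈ 5.565 × 0.9452 = 5.2602 m.
At 53.9°: 5e-05° × 111300 × cos 53.9° = 5e-05 × 111300 × 0.5892 ≈ 3.2789 m.
Difference: 5.2602 − 3.2789 = 1.9814 m.

2 m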